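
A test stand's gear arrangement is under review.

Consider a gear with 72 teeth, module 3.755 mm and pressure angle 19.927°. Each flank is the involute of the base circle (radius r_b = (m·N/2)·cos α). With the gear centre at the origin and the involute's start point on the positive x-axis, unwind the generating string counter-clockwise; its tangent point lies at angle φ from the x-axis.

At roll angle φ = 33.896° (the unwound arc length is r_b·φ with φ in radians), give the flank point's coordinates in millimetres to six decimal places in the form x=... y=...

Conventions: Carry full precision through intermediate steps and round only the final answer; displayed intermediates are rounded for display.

single-mesh involute tooth geometry (72T wheel at module 3.755)
pitch radius r_p = m·N/2 = 3.755·72/2 = 135.180000
base radius r_b = r_p·cos α = 135.180000·cos 19.927° = 127.086452
roll angle φ = 33.896° = 0.59159680 rad
x = r_b·(cos φ + φ·sin φ) = 147.417382
y = r_b·(sin φ − φ·cos φ) = 8.467963

x=147.417382 y=8.467963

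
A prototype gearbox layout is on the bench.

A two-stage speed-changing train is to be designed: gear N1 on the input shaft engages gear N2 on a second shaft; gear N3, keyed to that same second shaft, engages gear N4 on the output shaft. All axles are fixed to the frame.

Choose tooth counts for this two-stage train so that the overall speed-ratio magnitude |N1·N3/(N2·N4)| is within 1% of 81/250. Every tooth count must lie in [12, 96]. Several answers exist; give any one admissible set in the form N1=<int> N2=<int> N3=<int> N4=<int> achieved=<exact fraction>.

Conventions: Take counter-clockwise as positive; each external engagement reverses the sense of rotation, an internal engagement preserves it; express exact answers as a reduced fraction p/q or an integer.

N1=12 N2=20 N3=27 N4=50 achieved=81/250

class = fixed-axis compound train [2-stage, 81/250 wanted]
target = 81/250 in lowest terms: an exact hit needs N1·N3 = k·81 and N2·N4 = k·250 for one integer k, every count in [12, 96]; additionally prefer no 1:1 stage (N1 ≠ N2, N3 ≠ N4)
k = 1…3: no 1:1-free in-range split of k·81 and k·250 into factor pairs; take k = 4
k = 4: N1·N3 = 324 = 12·27, N2·N4 = 1000 = 20·50
achieved = 12·27/(20·50) = 81/250; |achieved − target| = 0 ≤ 81/25000 ✓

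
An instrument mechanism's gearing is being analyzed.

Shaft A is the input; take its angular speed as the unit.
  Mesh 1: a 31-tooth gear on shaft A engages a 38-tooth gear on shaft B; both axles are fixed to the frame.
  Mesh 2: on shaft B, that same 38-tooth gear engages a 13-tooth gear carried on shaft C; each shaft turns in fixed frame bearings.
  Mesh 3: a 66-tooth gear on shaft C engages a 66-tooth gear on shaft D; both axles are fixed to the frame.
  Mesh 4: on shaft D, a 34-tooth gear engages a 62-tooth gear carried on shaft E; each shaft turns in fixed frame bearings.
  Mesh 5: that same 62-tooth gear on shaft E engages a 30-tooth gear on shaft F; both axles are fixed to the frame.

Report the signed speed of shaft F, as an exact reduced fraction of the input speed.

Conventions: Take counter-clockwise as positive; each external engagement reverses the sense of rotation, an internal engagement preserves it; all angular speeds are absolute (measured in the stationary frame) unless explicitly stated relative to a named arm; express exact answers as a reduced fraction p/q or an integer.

5-mesh fixed-axis compound train (all bearings frame-fixed)
mesh 1 [31T→38T]: |ω|/ω_in = 1×31/38 = 31/38, sense flips to −
mesh 2 [38T→13T]: |ω|/ω_in = (31/38)×38/13 = 31/13, sense flips to +
mesh 3 [66T→66T]: |ω|/ω_in = (31/13)×66/66 = 31/13, sense flips to −
mesh 4 [34T→62T]: |ω|/ω_in = (31/13)×34/62 = 17/13, sense flips to +
mesh 5 [62T→30T]: |ω|/ω_in = (17/13)×62/30 = 527/195, sense flips to −
signed output speed (× input speed) = -527/195

-527/195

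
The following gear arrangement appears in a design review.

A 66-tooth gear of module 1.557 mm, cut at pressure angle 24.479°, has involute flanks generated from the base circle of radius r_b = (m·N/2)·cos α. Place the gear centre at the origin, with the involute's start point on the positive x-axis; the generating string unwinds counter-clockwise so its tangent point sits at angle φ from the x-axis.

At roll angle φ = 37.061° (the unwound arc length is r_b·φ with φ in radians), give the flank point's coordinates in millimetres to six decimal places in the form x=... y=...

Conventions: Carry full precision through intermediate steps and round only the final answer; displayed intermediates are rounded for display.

x=55.545464 y=4.044636

recognized (one wheel, involute flank): single-mesh tooth geometry, m = 1.557, N = 66
pitch radius r_p = m·N/2 = 1.557·66/2 = 51.381000
base radius r_b = r_p·cos α = 51.381000·cos 24.479° = 46.762526
roll angle φ = 37.061° = 0.64683647 rad
x = r_b·(cos φ + φ·sin φ) = 55.545464
y = r_b·(sin φ − φ·cos φ) = 4.044636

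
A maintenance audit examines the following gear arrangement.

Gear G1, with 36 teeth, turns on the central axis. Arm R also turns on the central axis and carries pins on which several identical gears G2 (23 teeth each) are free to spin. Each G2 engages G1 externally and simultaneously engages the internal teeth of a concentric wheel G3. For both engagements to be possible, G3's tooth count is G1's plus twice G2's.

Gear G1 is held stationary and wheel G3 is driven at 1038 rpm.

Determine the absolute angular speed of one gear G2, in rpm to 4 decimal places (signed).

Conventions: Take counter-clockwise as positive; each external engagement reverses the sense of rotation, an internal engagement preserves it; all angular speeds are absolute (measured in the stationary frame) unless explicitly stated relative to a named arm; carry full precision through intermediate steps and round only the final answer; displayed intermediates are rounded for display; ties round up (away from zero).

+1850.3478 rpm

planetary set (36T centre, 23T on arm, 82T internal) — Willis relation
normalise by the input: solve with ω_ring = 1, then scale by 1038 rpm
ring teeth: 36 + 2·23 = 82
36(ω_sun−ω_arm) = −82(ω_ring−ω_arm),  ω_sun = 0, ω_ring = 1
36(0−ω_arm) = −82(1−ω_arm)  ⇒  118·ω_arm = 82  ⇒  ω_arm = 41/59
sun–planet mesh: 36·(0−41/59) = −23·(ω_p−ω_arm)  ⇒  ω_p−ω_arm = 1476/1357
ω_p = 41/59 + 1476/1357 = 41/23
scale: ω_p = 41/23 × 1038 rpm = +1850.3478 rpm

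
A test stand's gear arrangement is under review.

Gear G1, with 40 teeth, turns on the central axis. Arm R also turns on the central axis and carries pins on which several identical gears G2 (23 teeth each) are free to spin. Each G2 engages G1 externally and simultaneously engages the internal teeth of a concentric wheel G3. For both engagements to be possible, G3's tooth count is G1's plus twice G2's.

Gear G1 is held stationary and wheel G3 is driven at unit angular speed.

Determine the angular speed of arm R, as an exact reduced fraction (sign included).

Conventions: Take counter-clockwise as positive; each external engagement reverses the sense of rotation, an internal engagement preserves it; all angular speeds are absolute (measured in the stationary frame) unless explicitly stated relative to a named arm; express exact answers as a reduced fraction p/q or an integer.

topology: planetary set — G1 40T / G2 23T / G3 86T, arm = carrier (Willis)
ring teeth: 40 + 2·23 = 86
40(ω_sun−ω_arm) = −86(ω_ring−ω_arm),  ω_sun = 0, ω_ring = 1
40(0−ω_arm) = −86(1−ω_arm)  ⇒  126·ω_arm = 86  ⇒  ω_arm = 43/63
exact speed ratio = 43/63

43/63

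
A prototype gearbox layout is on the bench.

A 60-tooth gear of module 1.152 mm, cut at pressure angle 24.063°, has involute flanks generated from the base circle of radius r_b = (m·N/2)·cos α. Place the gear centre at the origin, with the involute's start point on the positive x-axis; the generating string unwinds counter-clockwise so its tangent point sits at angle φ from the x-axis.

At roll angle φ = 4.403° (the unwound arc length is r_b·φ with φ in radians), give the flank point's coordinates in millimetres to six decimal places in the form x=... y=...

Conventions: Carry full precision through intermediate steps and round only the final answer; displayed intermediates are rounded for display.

x=31.649696 y=0.004771

recognized (one wheel, involute flank): single-mesh tooth geometry, m = 1.152, N = 60
pitch radius r_p = m·N/2 = 1.152·60/2 = 34.560000
base radius r_b = r_p·cos α = 34.560000·cos 24.063° = 31.556656
roll angle φ = 4.403° = 0.07684685 rad
x = r_b·(cos φ + φ·sin φ) = 31.649696
y = r_b·(sin φ − φ·cos φ) = 0.004771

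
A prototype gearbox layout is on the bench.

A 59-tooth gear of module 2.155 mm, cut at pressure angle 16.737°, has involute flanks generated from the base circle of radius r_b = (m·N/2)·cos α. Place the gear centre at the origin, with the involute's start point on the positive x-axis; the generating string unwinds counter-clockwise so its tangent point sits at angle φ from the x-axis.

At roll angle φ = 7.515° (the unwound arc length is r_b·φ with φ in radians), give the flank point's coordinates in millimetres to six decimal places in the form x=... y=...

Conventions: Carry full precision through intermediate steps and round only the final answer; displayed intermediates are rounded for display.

topology: single-mesh involute geometry — m = 2.155, N = 59
pitch radius r_p = m·N/2 = 2.155·59/2 = 63.572500
base radius r_b = r_p·cos α = 63.572500·cos 16.737° = 60.879361
roll angle φ = 7.515° = 0.13116149 rad
x = r_b·(cos φ + φ·sin φ) = 61.400775
y = r_b·(sin φ − φ·cos φ) = 0.045711

x=61.400775 y=0.045711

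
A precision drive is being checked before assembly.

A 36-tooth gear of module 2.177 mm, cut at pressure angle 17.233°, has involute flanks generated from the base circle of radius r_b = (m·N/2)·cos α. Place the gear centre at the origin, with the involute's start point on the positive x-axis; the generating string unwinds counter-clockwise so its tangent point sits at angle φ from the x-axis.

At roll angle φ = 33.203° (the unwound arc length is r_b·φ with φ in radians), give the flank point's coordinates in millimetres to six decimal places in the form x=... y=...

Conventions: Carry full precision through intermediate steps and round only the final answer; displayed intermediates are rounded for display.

class = single-mesh tooth geometry [base-circle involute, m = 2.177, 36T]
pitch radius r_p = m·N/2 = 2.177·36/2 = 39.186000
base radius r_b = r_p·cos α = 39.186000·cos 17.233° = 37.426858
roll angle φ = 33.203° = 0.57950167 rad
x = r_b·(cos φ + φ·sin φ) = 43.193395
y = r_b·(sin φ − φ·cos φ) = 2.347313

x=43.193395 y=2.347313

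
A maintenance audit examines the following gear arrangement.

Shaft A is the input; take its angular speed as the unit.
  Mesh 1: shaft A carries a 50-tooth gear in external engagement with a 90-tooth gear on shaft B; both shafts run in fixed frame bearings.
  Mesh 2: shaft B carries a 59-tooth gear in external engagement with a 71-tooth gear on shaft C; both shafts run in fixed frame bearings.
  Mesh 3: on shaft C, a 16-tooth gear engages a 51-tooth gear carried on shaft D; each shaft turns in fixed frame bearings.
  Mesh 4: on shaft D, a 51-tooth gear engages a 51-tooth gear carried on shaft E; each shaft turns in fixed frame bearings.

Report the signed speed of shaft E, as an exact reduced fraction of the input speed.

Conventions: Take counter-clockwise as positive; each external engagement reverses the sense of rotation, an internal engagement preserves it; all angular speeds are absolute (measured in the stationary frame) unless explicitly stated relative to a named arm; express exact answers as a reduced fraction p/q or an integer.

4-mesh fixed-axis compound train (all bearings frame-fixed)
mesh 1 [50T→90T]: |ω|/ω_in = 1×50/90 = 5/9, sense flips to −
mesh 2 [59T→71T]: |ω|/ω_in = (5/9)×59/71 = 295/639, sense flips to +
mesh 3 [16T→51T]: |ω|/ω_in = (295/639)×16/51 = 4720/32589, sense flips to −
mesh 4 [51T→51T]: |ω|/ω_in = (4720/32589)×51/51 = 4720/32589, sense flips to +
signed output speed (× input speed) = 4720/32589

4720/32589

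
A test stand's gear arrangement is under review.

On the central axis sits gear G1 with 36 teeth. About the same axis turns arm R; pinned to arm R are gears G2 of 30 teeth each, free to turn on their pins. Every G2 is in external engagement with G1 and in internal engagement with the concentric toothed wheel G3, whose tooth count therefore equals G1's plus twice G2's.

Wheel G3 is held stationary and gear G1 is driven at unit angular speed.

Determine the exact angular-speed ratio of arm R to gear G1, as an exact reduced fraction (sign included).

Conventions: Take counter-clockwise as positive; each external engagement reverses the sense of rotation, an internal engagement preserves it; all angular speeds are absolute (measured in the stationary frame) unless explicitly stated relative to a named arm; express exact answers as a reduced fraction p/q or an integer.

3/11

topology: planetary set — G1 36T / G2 30T / G3 96T, arm = carrier (Willis)
ring teeth: 36 + 2·30 = 96
36(ω_sun−ω_arm) = −96(ω_ring−ω_arm),  ω_ring = 0, ω_sun = 1
36(1−ω_arm) = −96(0−ω_arm)  ⇒  132·ω_arm = 36  ⇒  ω_arm = 3/11
ω_out/ω_in = 3/11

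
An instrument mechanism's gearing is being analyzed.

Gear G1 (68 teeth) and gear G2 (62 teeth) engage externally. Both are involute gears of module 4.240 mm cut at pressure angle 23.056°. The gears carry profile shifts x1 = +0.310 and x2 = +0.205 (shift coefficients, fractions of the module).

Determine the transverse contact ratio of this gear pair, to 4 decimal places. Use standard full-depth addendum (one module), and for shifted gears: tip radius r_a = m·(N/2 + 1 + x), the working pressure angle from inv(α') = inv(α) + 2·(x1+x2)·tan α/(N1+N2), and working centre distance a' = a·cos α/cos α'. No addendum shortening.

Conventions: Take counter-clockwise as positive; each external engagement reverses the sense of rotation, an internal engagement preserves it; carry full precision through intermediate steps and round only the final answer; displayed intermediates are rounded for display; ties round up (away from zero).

1.5940

single-mesh involute tooth geometry (68T engaging 62T at module 4.240)
base radii: r_b1 = 132.644862, r_b2 = 120.940904
tip radii: r_a1 = 149.714400, r_a2 = 136.549200
inv(α') = inv(23.056°) + 2·(+0.310+0.205)·tan α/(68+62) = 0.02659796  ⇒  α' = 24.07153°
a' = a·cos α / cos α' = 275.6000·cos 23.056°/cos 24.07153° = 277.738766
action lengths: √(r_a1²−r_b1²) = 69.424362, √(r_a2²−r_b2²) = 63.395440
base pitch p_b = π·m·cos α = 12.256357
CR = (69.424362 + 63.395440 − 277.738766·sin 24.07153°)/12.256357 = 1.593998
contact ratio ≈ 1.5940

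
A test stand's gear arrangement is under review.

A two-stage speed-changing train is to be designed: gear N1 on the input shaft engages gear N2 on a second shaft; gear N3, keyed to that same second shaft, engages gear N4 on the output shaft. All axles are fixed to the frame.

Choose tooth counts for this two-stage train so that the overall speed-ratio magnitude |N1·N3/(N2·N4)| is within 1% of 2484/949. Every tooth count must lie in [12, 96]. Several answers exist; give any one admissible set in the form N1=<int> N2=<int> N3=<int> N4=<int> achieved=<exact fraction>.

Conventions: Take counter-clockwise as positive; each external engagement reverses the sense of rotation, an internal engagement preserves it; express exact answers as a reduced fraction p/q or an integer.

N1=27 N2=13 N3=92 N4=73 achieved=2484/949

topology: fixed-axis compound train — 2 stages, target 2484/949
target = 2484/949 in lowest terms: an exact hit needs N1·N3 = k·2484 and N2·N4 = k·949 for one integer k, every count in [12, 96]; additionally prefer no 1:1 stage (N1 ≠ N2, N3 ≠ N4)
k = 1: N1·N3 = 2484 = 27·92, N2·N4 = 949 = 13·73
achieved = 27·92/(13·73) = 2484/949; |achieved − target| = 0 ≤ 621/23725 ✓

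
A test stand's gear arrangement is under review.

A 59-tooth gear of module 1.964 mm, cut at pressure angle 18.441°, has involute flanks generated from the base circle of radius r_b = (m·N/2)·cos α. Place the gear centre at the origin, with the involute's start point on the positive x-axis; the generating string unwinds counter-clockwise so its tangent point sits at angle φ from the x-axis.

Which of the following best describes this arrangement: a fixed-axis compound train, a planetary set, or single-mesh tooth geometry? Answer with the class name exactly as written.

single-mesh tooth geometry

single-mesh involute tooth geometry (59T wheel at module 1.964)
classification: single-mesh tooth geometry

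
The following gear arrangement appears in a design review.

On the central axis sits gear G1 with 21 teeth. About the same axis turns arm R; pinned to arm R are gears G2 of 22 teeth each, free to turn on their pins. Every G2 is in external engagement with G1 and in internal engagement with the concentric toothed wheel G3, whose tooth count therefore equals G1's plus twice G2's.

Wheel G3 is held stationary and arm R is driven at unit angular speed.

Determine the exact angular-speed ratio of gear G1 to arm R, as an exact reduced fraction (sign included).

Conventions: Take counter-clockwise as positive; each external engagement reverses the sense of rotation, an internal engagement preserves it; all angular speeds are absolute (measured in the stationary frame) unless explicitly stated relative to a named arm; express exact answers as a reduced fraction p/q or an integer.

86/21

planetary set (21T centre, 22T on arm, 65T internal) — Willis relation
ring teeth: 21 + 2·22 = 65
21(ω_sun−ω_arm) = −65(ω_ring−ω_arm),  ω_ring = 0, ω_arm = 1
ω_sun = 1 − (65/21)(0−1) = 86/21
ω_out/ω_in = 86/21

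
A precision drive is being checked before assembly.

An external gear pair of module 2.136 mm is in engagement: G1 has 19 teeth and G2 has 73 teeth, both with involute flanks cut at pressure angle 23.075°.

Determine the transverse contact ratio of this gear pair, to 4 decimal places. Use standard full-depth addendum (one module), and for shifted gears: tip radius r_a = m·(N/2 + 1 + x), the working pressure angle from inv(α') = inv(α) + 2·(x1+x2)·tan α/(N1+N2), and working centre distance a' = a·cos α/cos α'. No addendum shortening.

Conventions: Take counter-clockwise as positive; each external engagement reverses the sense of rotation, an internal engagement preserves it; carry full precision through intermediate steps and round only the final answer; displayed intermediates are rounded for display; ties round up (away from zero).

recognized (one external pair, fixed centres): single-mesh tooth geometry, m = 2.136, N1 = 19, N2 = 73
base radii: r_b1 = 18.668490, r_b2 = 71.726303
tip radii: r_a1 = 22.428000, r_a2 = 80.100000
no profile shift: α' = α, a' = a
action lengths: √(r_a1²−r_b1²) = 12.429910, √(r_a2²−r_b2²) = 35.655960
base pitch p_b = π·m·cos α = 6.173557
CR = (12.429910 + 35.655960 − 98.256000·sin 23.07500°)/6.173557 = 1.551105
contact ratio ≈ 1.5511

1.5511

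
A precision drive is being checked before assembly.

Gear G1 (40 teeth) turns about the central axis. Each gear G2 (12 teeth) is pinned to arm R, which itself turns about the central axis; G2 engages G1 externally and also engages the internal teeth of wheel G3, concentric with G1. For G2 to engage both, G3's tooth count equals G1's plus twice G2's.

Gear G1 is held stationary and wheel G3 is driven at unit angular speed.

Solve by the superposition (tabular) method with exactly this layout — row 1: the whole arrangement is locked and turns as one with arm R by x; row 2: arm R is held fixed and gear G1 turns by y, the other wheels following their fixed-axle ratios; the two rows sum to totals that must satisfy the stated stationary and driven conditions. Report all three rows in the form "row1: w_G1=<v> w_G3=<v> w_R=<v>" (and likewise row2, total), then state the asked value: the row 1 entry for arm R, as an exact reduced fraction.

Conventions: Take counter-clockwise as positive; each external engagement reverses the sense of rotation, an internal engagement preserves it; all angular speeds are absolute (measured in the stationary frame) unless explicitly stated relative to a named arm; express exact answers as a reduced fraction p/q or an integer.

row1: w_G1=8/13 w_G3=8/13 w_R=8/13
row2: w_G1=-8/13 w_G3=5/13 w_R=0
total: w_G1=0 w_G3=1 w_R=8/13
asked value: 8/13

recognized (axles ride arm R): planetary set, 40/12/64 teeth
row 1 (train locked, turned with arm): all members turn x
row 2 — arm fixed, fixed-axis ratios: sun y, ring −(40/64)·y, arm 0
boundary: total ω_sun = x + y = 0 and total ω_ring = x − (40/64)·y = 1  ⇒  y = -8/13, x = 8/13
row 2 ring = −(40/64)·(-8/13) = 5/13
totals (row 1 + row 2): sun 8/13 + (-8/13) = 0, ring 8/13 + 5/13 = 1, arm 8/13 + 0 = 8/13
asked cell (row1, arm) = 8/13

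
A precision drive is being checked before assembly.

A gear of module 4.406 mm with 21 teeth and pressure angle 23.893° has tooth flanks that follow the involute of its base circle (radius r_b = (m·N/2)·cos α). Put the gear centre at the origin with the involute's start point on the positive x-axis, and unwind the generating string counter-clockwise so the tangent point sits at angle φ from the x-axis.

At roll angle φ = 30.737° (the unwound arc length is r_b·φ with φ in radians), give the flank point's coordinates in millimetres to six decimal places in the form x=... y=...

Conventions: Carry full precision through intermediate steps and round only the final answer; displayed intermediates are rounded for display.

class = single-mesh tooth geometry [base-circle involute, m = 4.406, 21T]
pitch radius r_p = m·N/2 = 4.406·21/2 = 46.263000
base radius r_b = r_p·cos α = 46.263000·cos 23.893° = 42.298420
roll angle φ = 30.737° = 0.53646185 rad
x = r_b·(cos φ + φ·sin φ) = 47.954016
y = r_b·(sin φ − φ·cos φ) = 2.114798

x=47.954016 y=2.114798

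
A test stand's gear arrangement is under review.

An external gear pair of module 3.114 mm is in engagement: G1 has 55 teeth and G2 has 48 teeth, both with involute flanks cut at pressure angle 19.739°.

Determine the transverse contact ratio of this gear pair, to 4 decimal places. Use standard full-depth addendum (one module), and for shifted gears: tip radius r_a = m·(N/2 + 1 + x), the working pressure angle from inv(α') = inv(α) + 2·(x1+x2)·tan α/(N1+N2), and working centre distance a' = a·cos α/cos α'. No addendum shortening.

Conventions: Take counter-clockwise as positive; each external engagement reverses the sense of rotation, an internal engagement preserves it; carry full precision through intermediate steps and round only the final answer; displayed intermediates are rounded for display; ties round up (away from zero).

1.7734

single-mesh involute tooth geometry (55T engaging 48T at module 3.114)
base radii: r_b1 = 80.603162, r_b2 = 70.344578
tip radii: r_a1 = 88.749000, r_a2 = 77.850000
no profile shift: α' = α, a' = a
action lengths: √(r_a1²−r_b1²) = 37.141826, √(r_a2²−r_b2²) = 33.350605
base pitch p_b = π·m·cos α = 9.208084
CR = (37.141826 + 33.350605 − 160.371000·sin 19.73900°)/9.208084 = 1.773373
contact ratio ≈ 1.7734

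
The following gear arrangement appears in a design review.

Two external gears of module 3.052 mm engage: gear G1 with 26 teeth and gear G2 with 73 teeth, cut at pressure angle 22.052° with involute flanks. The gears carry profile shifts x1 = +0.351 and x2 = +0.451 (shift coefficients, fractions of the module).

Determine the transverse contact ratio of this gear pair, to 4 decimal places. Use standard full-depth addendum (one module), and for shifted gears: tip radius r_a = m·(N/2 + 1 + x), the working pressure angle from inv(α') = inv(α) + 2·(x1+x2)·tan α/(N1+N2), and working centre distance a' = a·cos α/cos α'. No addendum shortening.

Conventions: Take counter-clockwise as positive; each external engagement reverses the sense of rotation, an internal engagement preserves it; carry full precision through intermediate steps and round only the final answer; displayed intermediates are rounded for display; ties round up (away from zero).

1.5296

recognized (one external pair, fixed centres): single-mesh tooth geometry, m = 3.052, N1 = 26, N2 = 73
base radii: r_b1 = 36.773442, r_b2 = 103.248511
tip radii: r_a1 = 43.799252, r_a2 = 115.826452
inv(α') = inv(22.052°) + 2·(+0.351+0.451)·tan α/(26+73) = 0.02676548  ⇒  α' = 24.11951°
a' = a·cos α / cos α' = 151.0740·cos 22.052°/cos 24.11951° = 153.415922
action lengths: √(r_a1²−r_b1²) = 23.792613, √(r_a2²−r_b2²) = 52.492970
base pitch p_b = π·m·cos α = 8.886706
CR = (23.792613 + 52.492970 − 153.415922·sin 24.11951°)/8.886706 = 1.529644
contact ratio ≈ 1.5296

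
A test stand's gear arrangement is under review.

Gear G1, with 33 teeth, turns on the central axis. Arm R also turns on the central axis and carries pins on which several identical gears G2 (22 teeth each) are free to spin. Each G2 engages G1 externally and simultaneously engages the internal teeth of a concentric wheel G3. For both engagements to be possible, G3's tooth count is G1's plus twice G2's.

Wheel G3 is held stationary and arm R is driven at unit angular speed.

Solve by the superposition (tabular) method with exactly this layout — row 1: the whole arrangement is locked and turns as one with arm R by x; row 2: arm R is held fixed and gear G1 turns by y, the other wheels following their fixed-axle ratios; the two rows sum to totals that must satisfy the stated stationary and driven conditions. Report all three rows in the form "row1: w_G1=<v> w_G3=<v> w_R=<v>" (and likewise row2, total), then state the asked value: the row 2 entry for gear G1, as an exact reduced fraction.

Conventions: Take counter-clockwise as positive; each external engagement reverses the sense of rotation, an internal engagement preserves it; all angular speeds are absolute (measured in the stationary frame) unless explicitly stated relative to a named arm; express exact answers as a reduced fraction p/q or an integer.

row1: w_G1=1 w_G3=1 w_R=1
row2: w_G1=7/3 w_G3=-1 w_R=0
total: w_G1=10/3 w_G3=0 w_R=1
asked value: 7/3

topology: planetary set — G1 33T / G2 22T / G3 77T, arm = carrier (Willis)
row 1 — lock + rotate with arm: ω_sun = ω_ring = ω_arm = x
row 2 — arm fixed, fixed-axis ratios: sun y, ring −(33/77)·y, arm 0
boundary: total ω_ring = x − (33/77)·y = 0 and total ω_arm = x = 1  ⇒  y = 7/3, x = 1
row 2 ring = −(33/77)·7/3 = -1
totals (row 1 + row 2): sun 1 + 7/3 = 10/3, ring 1 + (-1) = 0, arm 1 + 0 = 1
asked cell (row2, sun) = 7/3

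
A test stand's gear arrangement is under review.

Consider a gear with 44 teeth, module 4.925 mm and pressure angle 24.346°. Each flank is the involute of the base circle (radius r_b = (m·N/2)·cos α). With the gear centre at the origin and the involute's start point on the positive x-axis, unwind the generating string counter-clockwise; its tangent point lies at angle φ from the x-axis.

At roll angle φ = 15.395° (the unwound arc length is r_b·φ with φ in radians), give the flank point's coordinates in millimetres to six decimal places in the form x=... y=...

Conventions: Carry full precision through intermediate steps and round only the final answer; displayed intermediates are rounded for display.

class = single-mesh tooth geometry [base-circle involute, m = 4.925, 44T]
pitch radius r_p = m·N/2 = 4.925·44/2 = 108.350000
base radius r_b = r_p·cos α = 108.350000·cos 24.346° = 98.714716
roll angle φ = 15.395° = 0.26869344 rad
x = r_b·(cos φ + φ·sin φ) = 102.214069
y = r_b·(sin φ − φ·cos φ) = 0.633714

x=102.214069 y=0.633714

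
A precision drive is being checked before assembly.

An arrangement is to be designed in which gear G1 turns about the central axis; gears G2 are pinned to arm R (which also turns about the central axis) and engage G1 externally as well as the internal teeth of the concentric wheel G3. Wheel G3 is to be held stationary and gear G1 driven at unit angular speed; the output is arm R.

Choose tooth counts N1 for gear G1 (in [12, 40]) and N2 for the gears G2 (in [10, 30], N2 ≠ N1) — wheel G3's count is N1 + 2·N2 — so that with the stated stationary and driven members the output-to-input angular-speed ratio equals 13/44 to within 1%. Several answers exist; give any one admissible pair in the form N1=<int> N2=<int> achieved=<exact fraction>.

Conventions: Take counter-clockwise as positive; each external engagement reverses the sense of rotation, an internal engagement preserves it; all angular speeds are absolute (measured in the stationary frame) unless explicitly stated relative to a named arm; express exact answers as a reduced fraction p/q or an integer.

class = planetary set [ratio 13/44 wanted; Willis about the carrier]
Willis with ω_ring = 0: ω_arm/ω_sun = N1/(N1+N3); set equal to 13/44  ⇒  N3/N1 = 1/(13/44) − 1 = 31/13
N3 = N1 + 2·N2  ⇒  N2/N1 = (N3/N1 − 1)/2 = (31/13 − 1)/2 = 9/13
smallest multiple with N1 ≥ 12 and N2 ≥ 10: k = 2  ⇒  N1 = 2·13 = 26, N2 = 2·9 = 18 (N1 ≤ 40, N2 ≤ 30, N2 ≠ N1 ✓), N3 = 26 + 2·18 = 62
check: N1/(N1+N3) with N1 = 26, N3 = 62 gives 13/44; |achieved − target| = 0 ≤ 13/4400 ✓

N1=26 N2=18 achieved=13/44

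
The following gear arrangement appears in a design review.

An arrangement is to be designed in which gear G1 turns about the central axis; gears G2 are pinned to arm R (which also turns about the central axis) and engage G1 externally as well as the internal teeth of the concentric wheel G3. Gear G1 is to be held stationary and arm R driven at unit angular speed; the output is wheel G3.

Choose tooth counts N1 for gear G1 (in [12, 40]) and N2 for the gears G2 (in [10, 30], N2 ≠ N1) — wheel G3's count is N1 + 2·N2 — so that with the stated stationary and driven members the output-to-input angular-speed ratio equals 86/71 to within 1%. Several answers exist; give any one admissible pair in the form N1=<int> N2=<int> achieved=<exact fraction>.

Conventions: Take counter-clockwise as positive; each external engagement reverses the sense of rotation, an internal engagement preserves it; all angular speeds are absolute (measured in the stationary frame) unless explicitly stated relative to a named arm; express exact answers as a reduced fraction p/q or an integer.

N1=15 N2=28 achieved=86/71

topology: planetary set — design target 86/71, arm = carrier (Willis)
Willis with ω_sun = 0: ω_ring/ω_arm = (N1+N3)/N3; set equal to 86/71  ⇒  N3/N1 = 1/(86/71 − 1) = 71/15
N3 = N1 + 2·N2  ⇒  N2/N1 = (N3/N1 − 1)/2 = (71/15 − 1)/2 = 28/15
smallest multiple with N1 ≥ 12 and N2 ≥ 10: k = 1  ⇒  N1 = 1·15 = 15, N2 = 1·28 = 28 (N1 ≤ 40, N2 ≤ 30, N2 ≠ N1 ✓), N3 = 15 + 2·28 = 71
check: (N1+N3)/N3 with N1 = 15, N3 = 71 gives 86/71; |achieved − target| = 0 ≤ 43/3550 ✓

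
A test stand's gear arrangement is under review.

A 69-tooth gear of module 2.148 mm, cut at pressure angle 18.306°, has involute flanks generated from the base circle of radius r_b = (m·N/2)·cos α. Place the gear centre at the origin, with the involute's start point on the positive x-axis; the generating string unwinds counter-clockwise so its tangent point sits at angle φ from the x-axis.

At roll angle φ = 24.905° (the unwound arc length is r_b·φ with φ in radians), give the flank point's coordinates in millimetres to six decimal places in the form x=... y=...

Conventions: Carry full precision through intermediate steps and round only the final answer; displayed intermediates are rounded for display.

single-mesh involute tooth geometry (69T wheel at module 2.148)
pitch radius r_p = m·N/2 = 2.148·69/2 = 74.106000
base radius r_b = r_p·cos α = 74.106000·cos 18.306° = 70.355687
roll angle φ = 24.905° = 0.43467425 rad
x = r_b·(cos φ + φ·sin φ) = 76.691576
y = r_b·(sin φ − φ·cos φ) = 1.889913

x=76.691576 y=1.889913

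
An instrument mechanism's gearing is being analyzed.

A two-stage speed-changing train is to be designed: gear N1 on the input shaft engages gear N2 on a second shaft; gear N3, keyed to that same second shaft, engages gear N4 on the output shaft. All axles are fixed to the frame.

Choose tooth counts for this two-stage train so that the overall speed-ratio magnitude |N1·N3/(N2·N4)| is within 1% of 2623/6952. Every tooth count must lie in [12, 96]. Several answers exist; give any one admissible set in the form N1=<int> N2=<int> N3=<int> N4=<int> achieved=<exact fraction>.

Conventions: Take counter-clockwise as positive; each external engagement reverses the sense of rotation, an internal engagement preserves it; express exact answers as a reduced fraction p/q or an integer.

class = fixed-axis compound train [2-stage, 2623/6952 wanted]
target = 2623/6952 in lowest terms: an exact hit needs N1·N3 = k·2623 and N2·N4 = k·6952 for one integer k, every count in [12, 96]; additionally prefer no 1:1 stage (N1 ≠ N2, N3 ≠ N4)
k = 1: N1·N3 = 2623 = 43·61, N2·N4 = 6952 = 79·88
achieved = 43·61/(79·88) = 2623/6952; |achieved − target| = 0 ≤ 2623/695200 ✓

N1=43 N2=79 N3=61 N4=88 achieved=2623/6952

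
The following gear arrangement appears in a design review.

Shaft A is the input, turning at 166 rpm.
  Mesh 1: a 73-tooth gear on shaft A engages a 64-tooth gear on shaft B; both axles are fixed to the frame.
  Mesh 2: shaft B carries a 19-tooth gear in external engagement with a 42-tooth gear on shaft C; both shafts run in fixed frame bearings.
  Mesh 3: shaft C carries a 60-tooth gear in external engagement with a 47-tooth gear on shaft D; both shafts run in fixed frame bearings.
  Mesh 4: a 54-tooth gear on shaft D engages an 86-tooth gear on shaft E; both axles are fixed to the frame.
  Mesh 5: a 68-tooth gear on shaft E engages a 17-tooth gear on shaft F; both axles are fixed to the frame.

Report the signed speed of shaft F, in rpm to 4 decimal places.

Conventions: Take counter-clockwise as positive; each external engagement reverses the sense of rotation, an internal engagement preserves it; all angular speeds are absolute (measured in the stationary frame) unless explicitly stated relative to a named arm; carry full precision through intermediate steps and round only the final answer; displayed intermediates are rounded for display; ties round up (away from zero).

recognized (6 fixed axles, 5 meshes): fixed-axis compound train
mesh 1 [73T→64T]: ω = 166.0000×73/64 = 189.3438 rpm, sense flips to −
mesh 2 [19T→42T]: ω = 189.3438×19/42 = 85.6555 rpm, sense flips to +
mesh 3 [60T→47T]: ω = 85.6555×60/47 = 109.3475 rpm, sense flips to −
mesh 4 [54T→86T]: ω = 109.3475×54/86 = 68.6600 rpm, sense flips to +
mesh 5 [68T→17T]: ω = 68.6600×68/17 = 274.6401 rpm, sense flips to −
signed output speed = -274.6401 rpm

-274.6401 rpm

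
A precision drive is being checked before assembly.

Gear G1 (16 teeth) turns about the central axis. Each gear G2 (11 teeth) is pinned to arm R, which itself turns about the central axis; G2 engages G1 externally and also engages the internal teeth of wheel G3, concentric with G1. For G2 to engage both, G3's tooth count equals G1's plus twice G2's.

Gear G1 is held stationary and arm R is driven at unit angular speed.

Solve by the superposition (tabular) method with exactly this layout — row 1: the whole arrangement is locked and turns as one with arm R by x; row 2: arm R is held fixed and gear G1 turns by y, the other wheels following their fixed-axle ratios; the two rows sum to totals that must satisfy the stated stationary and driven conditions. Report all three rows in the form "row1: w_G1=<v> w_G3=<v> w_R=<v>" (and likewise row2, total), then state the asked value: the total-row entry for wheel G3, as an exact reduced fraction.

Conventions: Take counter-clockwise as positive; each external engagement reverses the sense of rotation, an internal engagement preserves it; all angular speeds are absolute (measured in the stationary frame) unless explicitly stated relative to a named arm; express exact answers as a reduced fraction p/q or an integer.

planetary set (16T centre, 11T on arm, 38T internal) — Willis relation
row 1 — lock + rotate with arm: ω_sun = ω_ring = ω_arm = x
row 2 — arm fixed, fixed-axis ratios: sun y, ring −(16/38)·y, arm 0
boundary: total ω_sun = x + y = 0 and total ω_arm = x = 1  ⇒  y = -1, x = 1
row 2 ring = −(16/38)·(-1) = 8/19
totals (row 1 + row 2): sun 1 + (-1) = 0, ring 1 + 8/19 = 27/19, arm 1 + 0 = 1
asked cell (total, ring) = 27/19

row1: w_G1=1 w_G3=1 w_R=1
row2: w_G1=-1 w_G3=8/19 w_R=0
total: w_G1=0 w_G3=27/19 w_R=1
asked value: 27/19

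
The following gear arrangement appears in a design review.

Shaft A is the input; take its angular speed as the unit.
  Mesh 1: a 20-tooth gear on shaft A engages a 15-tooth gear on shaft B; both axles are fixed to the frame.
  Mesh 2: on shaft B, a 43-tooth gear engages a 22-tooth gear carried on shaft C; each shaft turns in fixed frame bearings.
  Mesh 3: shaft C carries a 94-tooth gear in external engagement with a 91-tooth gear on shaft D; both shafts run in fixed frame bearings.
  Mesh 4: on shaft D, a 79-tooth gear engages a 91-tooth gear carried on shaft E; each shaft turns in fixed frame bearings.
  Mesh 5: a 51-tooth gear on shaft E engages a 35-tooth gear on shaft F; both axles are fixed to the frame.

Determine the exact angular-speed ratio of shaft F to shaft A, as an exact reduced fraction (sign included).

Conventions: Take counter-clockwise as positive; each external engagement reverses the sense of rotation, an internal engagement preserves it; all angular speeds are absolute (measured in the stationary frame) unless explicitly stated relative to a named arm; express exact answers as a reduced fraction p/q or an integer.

-10856812/3188185

class = fixed-axis compound train [5 meshes; 5 ratios multiply, 5 sense flips]
mesh 1 [20T→15T]: running ratio 4/3, sense −
mesh 2 [43T→22T]: running ratio 86/33, sense +
mesh 3 [94T→91T]: running ratio 8084/3003, sense −
mesh 4 [79T→91T]: running ratio 638636/273273, sense +
mesh 5 [51T→35T]: running ratio 10856812/3188185, sense −
ω_out/ω_in = -10856812/3188185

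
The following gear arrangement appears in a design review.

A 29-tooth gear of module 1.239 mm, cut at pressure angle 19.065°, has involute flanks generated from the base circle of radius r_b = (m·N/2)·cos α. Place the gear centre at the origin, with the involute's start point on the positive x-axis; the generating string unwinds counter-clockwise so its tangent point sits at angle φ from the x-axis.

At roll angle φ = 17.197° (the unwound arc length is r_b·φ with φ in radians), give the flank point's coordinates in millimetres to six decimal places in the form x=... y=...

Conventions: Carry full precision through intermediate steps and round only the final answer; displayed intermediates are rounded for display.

topology: single-mesh involute geometry — m = 1.239, N = 29
pitch radius r_p = m·N/2 = 1.239·29/2 = 17.965500
base radius r_b = r_p·cos α = 17.965500·cos 19.065° = 16.980068
roll angle φ = 17.197° = 0.30014427 rad
x = r_b·(cos φ + φ·sin φ) = 17.727766
y = r_b·(sin φ − φ·cos φ) = 0.151667

x=17.727766 y=0.151667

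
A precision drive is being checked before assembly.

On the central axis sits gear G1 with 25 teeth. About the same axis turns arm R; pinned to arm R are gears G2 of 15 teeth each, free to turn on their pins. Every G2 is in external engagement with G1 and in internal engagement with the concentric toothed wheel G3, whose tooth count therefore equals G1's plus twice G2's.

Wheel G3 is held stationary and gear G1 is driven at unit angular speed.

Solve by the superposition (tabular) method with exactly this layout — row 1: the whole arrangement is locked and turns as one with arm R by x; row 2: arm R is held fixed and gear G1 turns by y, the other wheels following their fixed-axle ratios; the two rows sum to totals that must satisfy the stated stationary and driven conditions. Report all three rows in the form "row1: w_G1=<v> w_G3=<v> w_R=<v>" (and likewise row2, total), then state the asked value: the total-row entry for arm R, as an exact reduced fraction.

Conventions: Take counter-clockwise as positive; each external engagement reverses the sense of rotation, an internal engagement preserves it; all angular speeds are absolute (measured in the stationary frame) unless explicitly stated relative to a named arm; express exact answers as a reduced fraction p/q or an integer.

row1: w_G1=5/16 w_G3=5/16 w_R=5/16
row2: w_G1=11/16 w_G3=-5/16 w_R=0
total: w_G1=1 w_G3=0 w_R=5/16
asked value: 5/16

recognized (axles ride arm R): planetary set, 25/15/55 teeth
row 1: whole set turns with the arm by x
superposition row 2 [arm held]: sun y, ring −(25/55)·y, arm 0
boundary: total ω_ring = x − (25/55)·y = 0 and total ω_sun = x + y = 1  ⇒  y = 11/16, x = 5/16
row 2 ring = −(25/55)·11/16 = -5/16
totals (row 1 + row 2): sun 5/16 + 11/16 = 1, ring 5/16 + (-5/16) = 0, arm 5/16 + 0 = 5/16
asked cell (total, arm) = 5/16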